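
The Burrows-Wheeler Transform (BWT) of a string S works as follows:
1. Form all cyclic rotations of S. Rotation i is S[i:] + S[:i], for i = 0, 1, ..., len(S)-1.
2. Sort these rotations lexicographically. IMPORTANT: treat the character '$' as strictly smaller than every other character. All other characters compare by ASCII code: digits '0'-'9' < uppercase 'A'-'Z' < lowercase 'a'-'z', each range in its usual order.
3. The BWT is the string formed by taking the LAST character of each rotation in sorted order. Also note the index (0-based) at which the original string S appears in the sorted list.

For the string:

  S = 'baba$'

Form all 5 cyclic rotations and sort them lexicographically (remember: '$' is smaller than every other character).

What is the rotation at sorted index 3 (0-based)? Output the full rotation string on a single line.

Answer: ba$ba

Derivation:
All 5 rotations (rotation i = S[i:]+S[:i]):
  rot[0] = baba$
  rot[1] = aba$b
  rot[2] = ba$ba
  rot[3] = a$bab
  rot[4] = $baba
Sorted (with $ < everything):
  sorted[0] = $baba
  sorted[1] = a$bab
  sorted[2] = aba$b
  sorted[3] = ba$ba
  sorted[4] = baba$
sorted[3] = ba$ba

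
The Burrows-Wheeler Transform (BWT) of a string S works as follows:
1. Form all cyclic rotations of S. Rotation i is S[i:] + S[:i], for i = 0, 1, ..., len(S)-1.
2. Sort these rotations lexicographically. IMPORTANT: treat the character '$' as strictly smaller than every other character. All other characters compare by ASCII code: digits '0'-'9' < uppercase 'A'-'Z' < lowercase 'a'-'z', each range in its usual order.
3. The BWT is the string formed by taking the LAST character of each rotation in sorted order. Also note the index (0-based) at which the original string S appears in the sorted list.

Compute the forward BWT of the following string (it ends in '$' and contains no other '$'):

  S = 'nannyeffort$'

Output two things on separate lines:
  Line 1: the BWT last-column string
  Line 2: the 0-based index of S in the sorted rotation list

All 12 rotations (rotation i = S[i:]+S[:i]):
  rot[0] = nannyeffort$
  rot[1] = annyeffort$n
  rot[2] = nnyeffort$na
  rot[3] = nyeffort$nan
  rot[4] = yeffort$nann
  rot[5] = effort$nanny
  rot[6] = ffort$nannye
  rot[7] = fort$nannyef
  rot[8] = ort$nannyeff
  rot[9] = rt$nannyeffo
  rot[10] = t$nannyeffor
  rot[11] = $nannyeffort
Sorted (with $ < everything):
  sorted[0] = $nannyeffort  (last char: 't')
  sorted[1] = annyeffort$n  (last char: 'n')
  sorted[2] = effort$nanny  (last char: 'y')
  sorted[3] = ffort$nannye  (last char: 'e')
  sorted[4] = fort$nannyef  (last char: 'f')
  sorted[5] = nannyeffort$  (last char: '$')
  sorted[6] = nnyeffort$na  (last char: 'a')
  sorted[7] = nyeffort$nan  (last char: 'n')
  sorted[8] = ort$nannyeff  (last char: 'f')
  sorted[9] = rt$nannyeffo  (last char: 'o')
  sorted[10] = t$nannyeffor  (last char: 'r')
  sorted[11] = yeffort$nann  (last char: 'n')
Last column: tnyef$anforn
Original string S is at sorted index 5

Answer: tnyef$anforn
5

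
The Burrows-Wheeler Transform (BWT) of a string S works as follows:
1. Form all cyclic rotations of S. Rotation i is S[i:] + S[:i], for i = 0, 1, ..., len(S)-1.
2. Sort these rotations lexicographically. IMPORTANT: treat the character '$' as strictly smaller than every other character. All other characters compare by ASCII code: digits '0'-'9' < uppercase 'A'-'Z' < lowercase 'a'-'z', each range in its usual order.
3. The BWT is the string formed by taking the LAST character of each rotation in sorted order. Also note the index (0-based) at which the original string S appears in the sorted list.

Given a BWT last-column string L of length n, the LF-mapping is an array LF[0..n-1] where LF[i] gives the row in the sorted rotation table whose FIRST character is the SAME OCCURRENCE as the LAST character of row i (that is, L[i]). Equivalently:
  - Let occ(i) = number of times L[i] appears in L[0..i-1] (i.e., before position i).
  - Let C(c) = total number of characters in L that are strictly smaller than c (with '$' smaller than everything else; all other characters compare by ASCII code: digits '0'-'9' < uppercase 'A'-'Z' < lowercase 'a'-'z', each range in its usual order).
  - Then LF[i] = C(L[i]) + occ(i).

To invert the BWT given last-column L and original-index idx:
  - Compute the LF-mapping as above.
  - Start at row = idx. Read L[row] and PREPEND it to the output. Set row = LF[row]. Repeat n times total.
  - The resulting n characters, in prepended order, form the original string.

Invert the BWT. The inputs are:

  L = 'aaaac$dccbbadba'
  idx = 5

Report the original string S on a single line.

LF mapping: 1 2 3 4 10 0 13 11 12 7 8 5 14 9 6
Walk LF starting at row 5, prepending L[row]:
  step 1: row=5, L[5]='$', prepend. Next row=LF[5]=0
  step 2: row=0, L[0]='a', prepend. Next row=LF[0]=1
  step 3: row=1, L[1]='a', prepend. Next row=LF[1]=2
  step 4: row=2, L[2]='a', prepend. Next row=LF[2]=3
  step 5: row=3, L[3]='a', prepend. Next row=LF[3]=4
  step 6: row=4, L[4]='c', prepend. Next row=LF[4]=10
  step 7: row=10, L[10]='b', prepend. Next row=LF[10]=8
  step 8: row=8, L[8]='c', prepend. Next row=LF[8]=12
  step 9: row=12, L[12]='d', prepend. Next row=LF[12]=14
  step 10: row=14, L[14]='a', prepend. Next row=LF[14]=6
  step 11: row=6, L[6]='d', prepend. Next row=LF[6]=13
  step 12: row=13, L[13]='b', prepend. Next row=LF[13]=9
  step 13: row=9, L[9]='b', prepend. Next row=LF[9]=7
  step 14: row=7, L[7]='c', prepend. Next row=LF[7]=11
  step 15: row=11, L[11]='a', prepend. Next row=LF[11]=5
Reversed output: acbbdadcbcaaaa$

Answer: acbbdadcbcaaaa$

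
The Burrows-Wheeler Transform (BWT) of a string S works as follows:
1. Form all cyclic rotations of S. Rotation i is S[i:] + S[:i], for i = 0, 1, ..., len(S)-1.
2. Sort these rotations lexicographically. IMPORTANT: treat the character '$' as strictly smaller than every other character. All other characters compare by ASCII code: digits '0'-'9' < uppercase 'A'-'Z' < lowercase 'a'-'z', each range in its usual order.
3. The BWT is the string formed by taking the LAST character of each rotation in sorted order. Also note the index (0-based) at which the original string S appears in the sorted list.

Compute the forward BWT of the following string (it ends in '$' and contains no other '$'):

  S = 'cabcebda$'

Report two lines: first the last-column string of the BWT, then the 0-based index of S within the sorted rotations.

Answer: adcae$bbc
5

Derivation:
All 9 rotations (rotation i = S[i:]+S[:i]):
  rot[0] = cabcebda$
  rot[1] = abcebda$c
  rot[2] = bcebda$ca
  rot[3] = cebda$cab
  rot[4] = ebda$cabc
  rot[5] = bda$cabce
  rot[6] = da$cabceb
  rot[7] = a$cabcebd
  rot[8] = $cabcebda
Sorted (with $ < everything):
  sorted[0] = $cabcebda  (last char: 'a')
  sorted[1] = a$cabcebd  (last char: 'd')
  sorted[2] = abcebda$c  (last char: 'c')
  sorted[3] = bcebda$ca  (last char: 'a')
  sorted[4] = bda$cabce  (last char: 'e')
  sorted[5] = cabcebda$  (last char: '$')
  sorted[6] = cebda$cab  (last char: 'b')
  sorted[7] = da$cabceb  (last char: 'b')
  sorted[8] = ebda$cabc  (last char: 'c')
Last column: adcae$bbc
Original string S is at sorted index 5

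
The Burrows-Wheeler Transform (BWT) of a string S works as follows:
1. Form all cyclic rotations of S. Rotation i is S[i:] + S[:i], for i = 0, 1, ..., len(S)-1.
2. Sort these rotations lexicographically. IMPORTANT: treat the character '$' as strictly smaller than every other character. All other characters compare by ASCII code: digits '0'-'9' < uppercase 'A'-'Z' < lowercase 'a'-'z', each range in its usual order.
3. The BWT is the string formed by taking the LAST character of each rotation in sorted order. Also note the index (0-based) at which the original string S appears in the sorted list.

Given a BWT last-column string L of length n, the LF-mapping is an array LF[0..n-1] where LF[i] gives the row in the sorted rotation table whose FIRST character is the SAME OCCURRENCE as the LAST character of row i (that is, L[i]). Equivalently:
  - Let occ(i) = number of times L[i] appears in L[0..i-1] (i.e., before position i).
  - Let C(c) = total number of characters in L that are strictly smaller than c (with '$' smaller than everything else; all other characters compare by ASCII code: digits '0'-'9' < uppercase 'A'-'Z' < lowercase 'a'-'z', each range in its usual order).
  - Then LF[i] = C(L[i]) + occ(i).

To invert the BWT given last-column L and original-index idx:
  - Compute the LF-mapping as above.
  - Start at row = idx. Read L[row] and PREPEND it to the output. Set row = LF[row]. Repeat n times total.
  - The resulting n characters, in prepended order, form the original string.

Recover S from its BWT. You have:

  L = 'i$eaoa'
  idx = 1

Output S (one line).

Answer: aeaoi$

Derivation:
LF mapping: 4 0 3 1 5 2
Walk LF starting at row 1, prepending L[row]:
  step 1: row=1, L[1]='$', prepend. Next row=LF[1]=0
  step 2: row=0, L[0]='i', prepend. Next row=LF[0]=4
  step 3: row=4, L[4]='o', prepend. Next row=LF[4]=5
  step 4: row=5, L[5]='a', prepend. Next row=LF[5]=2
  step 5: row=2, L[2]='e', prepend. Next row=LF[2]=3
  step 6: row=3, L[3]='a', prepend. Next row=LF[3]=1
Reversed output: aeaoi$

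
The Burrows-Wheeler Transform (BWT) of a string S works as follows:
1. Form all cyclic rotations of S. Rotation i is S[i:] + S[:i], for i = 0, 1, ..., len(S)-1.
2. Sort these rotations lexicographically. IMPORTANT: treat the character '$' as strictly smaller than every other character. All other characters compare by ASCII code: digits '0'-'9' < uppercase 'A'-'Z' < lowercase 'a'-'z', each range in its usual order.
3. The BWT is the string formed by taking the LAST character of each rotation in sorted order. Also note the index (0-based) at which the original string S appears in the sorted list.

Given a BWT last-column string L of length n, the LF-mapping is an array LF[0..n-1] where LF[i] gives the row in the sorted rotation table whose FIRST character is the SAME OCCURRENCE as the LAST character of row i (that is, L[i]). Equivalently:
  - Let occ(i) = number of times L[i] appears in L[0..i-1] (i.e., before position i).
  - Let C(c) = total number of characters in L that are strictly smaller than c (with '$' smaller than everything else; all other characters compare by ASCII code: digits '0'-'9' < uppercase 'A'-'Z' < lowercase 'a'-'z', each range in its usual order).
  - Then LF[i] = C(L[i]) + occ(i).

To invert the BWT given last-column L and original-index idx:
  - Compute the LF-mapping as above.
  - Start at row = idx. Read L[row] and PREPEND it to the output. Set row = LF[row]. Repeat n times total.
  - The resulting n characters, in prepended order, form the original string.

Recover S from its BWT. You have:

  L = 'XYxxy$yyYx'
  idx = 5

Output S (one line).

LF mapping: 1 2 4 5 7 0 8 9 3 6
Walk LF starting at row 5, prepending L[row]:
  step 1: row=5, L[5]='$', prepend. Next row=LF[5]=0
  step 2: row=0, L[0]='X', prepend. Next row=LF[0]=1
  step 3: row=1, L[1]='Y', prepend. Next row=LF[1]=2
  step 4: row=2, L[2]='x', prepend. Next row=LF[2]=4
  step 5: row=4, L[4]='y', prepend. Next row=LF[4]=7
  step 6: row=7, L[7]='y', prepend. Next row=LF[7]=9
  step 7: row=9, L[9]='x', prepend. Next row=LF[9]=6
  step 8: row=6, L[6]='y', prepend. Next row=LF[6]=8
  step 9: row=8, L[8]='Y', prepend. Next row=LF[8]=3
  step 10: row=3, L[3]='x', prepend. Next row=LF[3]=5
Reversed output: xYyxyyxYX$

Answer: xYyxyyxYX$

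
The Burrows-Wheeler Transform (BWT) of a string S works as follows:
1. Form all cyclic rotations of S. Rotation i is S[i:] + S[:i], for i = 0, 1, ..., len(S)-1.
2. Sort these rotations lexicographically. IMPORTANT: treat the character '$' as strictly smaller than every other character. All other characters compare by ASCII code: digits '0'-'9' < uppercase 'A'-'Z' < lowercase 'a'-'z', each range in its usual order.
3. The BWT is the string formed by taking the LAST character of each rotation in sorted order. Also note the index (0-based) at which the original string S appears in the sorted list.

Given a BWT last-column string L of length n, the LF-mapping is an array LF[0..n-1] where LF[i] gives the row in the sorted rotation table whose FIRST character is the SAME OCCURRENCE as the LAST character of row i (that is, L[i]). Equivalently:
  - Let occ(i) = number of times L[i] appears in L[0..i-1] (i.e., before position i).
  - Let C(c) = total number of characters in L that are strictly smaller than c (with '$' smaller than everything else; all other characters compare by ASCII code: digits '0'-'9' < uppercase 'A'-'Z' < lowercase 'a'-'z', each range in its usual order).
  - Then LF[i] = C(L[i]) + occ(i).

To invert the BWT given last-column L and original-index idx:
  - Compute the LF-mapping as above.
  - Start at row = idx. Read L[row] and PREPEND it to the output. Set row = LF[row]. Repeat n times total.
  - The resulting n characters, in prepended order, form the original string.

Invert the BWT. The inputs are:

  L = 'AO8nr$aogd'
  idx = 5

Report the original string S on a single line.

LF mapping: 2 3 1 7 9 0 4 8 6 5
Walk LF starting at row 5, prepending L[row]:
  step 1: row=5, L[5]='$', prepend. Next row=LF[5]=0
  step 2: row=0, L[0]='A', prepend. Next row=LF[0]=2
  step 3: row=2, L[2]='8', prepend. Next row=LF[2]=1
  step 4: row=1, L[1]='O', prepend. Next row=LF[1]=3
  step 5: row=3, L[3]='n', prepend. Next row=LF[3]=7
  step 6: row=7, L[7]='o', prepend. Next row=LF[7]=8
  step 7: row=8, L[8]='g', prepend. Next row=LF[8]=6
  step 8: row=6, L[6]='a', prepend. Next row=LF[6]=4
  step 9: row=4, L[4]='r', prepend. Next row=LF[4]=9
  step 10: row=9, L[9]='d', prepend. Next row=LF[9]=5
Reversed output: dragonO8A$

Answer: dragonO8A$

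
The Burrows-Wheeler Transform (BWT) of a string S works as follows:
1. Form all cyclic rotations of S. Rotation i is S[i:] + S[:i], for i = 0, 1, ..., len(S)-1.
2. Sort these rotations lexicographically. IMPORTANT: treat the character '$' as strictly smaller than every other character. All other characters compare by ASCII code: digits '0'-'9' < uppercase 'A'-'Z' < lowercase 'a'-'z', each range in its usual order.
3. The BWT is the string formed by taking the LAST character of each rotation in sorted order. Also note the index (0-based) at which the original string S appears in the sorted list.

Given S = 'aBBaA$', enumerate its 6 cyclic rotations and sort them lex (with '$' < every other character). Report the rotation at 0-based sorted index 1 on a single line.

All 6 rotations (rotation i = S[i:]+S[:i]):
  rot[0] = aBBaA$
  rot[1] = BBaA$a
  rot[2] = BaA$aB
  rot[3] = aA$aBB
  rot[4] = A$aBBa
  rot[5] = $aBBaA
Sorted (with $ < everything):
  sorted[0] = $aBBaA
  sorted[1] = A$aBBa
  sorted[2] = BBaA$a
  sorted[3] = BaA$aB
  sorted[4] = aA$aBB
  sorted[5] = aBBaA$
sorted[1] = A$aBBa

Answer: A$aBBa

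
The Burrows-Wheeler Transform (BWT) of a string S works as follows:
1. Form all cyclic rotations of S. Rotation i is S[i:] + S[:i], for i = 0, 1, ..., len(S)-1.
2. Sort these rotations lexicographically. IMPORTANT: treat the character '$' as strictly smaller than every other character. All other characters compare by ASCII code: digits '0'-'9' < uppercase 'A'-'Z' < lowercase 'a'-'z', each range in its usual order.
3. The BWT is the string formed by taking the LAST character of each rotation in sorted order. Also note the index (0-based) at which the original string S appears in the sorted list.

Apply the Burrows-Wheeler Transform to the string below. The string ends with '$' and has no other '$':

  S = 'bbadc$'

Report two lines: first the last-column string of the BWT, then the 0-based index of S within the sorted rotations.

All 6 rotations (rotation i = S[i:]+S[:i]):
  rot[0] = bbadc$
  rot[1] = badc$b
  rot[2] = adc$bb
  rot[3] = dc$bba
  rot[4] = c$bbad
  rot[5] = $bbadc
Sorted (with $ < everything):
  sorted[0] = $bbadc  (last char: 'c')
  sorted[1] = adc$bb  (last char: 'b')
  sorted[2] = badc$b  (last char: 'b')
  sorted[3] = bbadc$  (last char: '$')
  sorted[4] = c$bbad  (last char: 'd')
  sorted[5] = dc$bba  (last char: 'a')
Last column: cbb$da
Original string S is at sorted index 3

Answer: cbb$da
3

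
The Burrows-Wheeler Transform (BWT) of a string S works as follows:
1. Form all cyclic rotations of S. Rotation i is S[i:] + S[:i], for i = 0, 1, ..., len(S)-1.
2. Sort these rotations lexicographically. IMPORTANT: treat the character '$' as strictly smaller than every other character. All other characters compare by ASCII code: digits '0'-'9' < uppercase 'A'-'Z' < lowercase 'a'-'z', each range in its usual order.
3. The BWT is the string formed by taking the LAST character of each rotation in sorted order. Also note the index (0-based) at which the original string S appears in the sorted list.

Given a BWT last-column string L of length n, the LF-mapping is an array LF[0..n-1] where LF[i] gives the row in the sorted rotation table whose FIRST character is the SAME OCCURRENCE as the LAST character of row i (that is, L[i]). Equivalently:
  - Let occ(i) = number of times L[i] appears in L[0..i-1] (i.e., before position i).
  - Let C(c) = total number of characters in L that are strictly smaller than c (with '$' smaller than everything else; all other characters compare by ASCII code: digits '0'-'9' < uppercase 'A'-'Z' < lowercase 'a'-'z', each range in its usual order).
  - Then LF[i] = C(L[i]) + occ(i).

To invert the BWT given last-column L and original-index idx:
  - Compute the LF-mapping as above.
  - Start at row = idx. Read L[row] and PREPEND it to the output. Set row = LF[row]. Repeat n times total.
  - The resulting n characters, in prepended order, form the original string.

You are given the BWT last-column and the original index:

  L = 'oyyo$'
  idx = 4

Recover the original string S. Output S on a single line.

Answer: yoyo$

Derivation:
LF mapping: 1 3 4 2 0
Walk LF starting at row 4, prepending L[row]:
  step 1: row=4, L[4]='$', prepend. Next row=LF[4]=0
  step 2: row=0, L[0]='o', prepend. Next row=LF[0]=1
  step 3: row=1, L[1]='y', prepend. Next row=LF[1]=3
  step 4: row=3, L[3]='o', prepend. Next row=LF[3]=2
  step 5: row=2, L[2]='y', prepend. Next row=LF[2]=4
Reversed output: yoyo$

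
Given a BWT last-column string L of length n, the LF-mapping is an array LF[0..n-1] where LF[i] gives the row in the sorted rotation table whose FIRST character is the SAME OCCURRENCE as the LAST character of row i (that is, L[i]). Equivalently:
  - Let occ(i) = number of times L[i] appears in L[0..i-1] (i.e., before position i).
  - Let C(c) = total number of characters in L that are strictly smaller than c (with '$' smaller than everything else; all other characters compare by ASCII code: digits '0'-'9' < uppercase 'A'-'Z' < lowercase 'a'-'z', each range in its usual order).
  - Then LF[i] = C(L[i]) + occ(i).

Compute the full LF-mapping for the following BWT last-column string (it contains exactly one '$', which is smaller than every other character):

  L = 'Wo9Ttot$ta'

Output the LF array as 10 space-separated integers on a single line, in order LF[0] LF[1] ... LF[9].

Answer: 3 5 1 2 7 6 8 0 9 4

Derivation:
Char counts: '$':1, '9':1, 'T':1, 'W':1, 'a':1, 'o':2, 't':3
C (first-col start): C('$')=0, C('9')=1, C('T')=2, C('W')=3, C('a')=4, C('o')=5, C('t')=7
L[0]='W': occ=0, LF[0]=C('W')+0=3+0=3
L[1]='o': occ=0, LF[1]=C('o')+0=5+0=5
L[2]='9': occ=0, LF[2]=C('9')+0=1+0=1
L[3]='T': occ=0, LF[3]=C('T')+0=2+0=2
L[4]='t': occ=0, LF[4]=C('t')+0=7+0=7
L[5]='o': occ=1, LF[5]=C('o')+1=5+1=6
L[6]='t': occ=1, LF[6]=C('t')+1=7+1=8
L[7]='$': occ=0, LF[7]=C('$')+0=0+0=0
L[8]='t': occ=2, LF[8]=C('t')+2=7+2=9
L[9]='a': occ=0, LF[9]=C('a')+0=4+0=4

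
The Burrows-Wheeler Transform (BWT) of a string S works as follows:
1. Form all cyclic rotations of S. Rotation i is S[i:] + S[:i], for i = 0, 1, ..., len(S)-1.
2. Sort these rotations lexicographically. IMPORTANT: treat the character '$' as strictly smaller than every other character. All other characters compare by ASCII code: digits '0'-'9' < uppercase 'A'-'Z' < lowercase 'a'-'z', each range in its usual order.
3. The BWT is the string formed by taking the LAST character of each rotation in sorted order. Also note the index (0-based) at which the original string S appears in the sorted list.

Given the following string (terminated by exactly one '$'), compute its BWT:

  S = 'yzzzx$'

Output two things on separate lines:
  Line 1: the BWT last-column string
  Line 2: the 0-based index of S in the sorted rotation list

Answer: xz$zzy
2

Derivation:
All 6 rotations (rotation i = S[i:]+S[:i]):
  rot[0] = yzzzx$
  rot[1] = zzzx$y
  rot[2] = zzx$yz
  rot[3] = zx$yzz
  rot[4] = x$yzzz
  rot[5] = $yzzzx
Sorted (with $ < everything):
  sorted[0] = $yzzzx  (last char: 'x')
  sorted[1] = x$yzzz  (last char: 'z')
  sorted[2] = yzzzx$  (last char: '$')
  sorted[3] = zx$yzz  (last char: 'z')
  sorted[4] = zzx$yz  (last char: 'z')
  sorted[5] = zzzx$y  (last char: 'y')
Last column: xz$zzy
Original string S is at sorted index 2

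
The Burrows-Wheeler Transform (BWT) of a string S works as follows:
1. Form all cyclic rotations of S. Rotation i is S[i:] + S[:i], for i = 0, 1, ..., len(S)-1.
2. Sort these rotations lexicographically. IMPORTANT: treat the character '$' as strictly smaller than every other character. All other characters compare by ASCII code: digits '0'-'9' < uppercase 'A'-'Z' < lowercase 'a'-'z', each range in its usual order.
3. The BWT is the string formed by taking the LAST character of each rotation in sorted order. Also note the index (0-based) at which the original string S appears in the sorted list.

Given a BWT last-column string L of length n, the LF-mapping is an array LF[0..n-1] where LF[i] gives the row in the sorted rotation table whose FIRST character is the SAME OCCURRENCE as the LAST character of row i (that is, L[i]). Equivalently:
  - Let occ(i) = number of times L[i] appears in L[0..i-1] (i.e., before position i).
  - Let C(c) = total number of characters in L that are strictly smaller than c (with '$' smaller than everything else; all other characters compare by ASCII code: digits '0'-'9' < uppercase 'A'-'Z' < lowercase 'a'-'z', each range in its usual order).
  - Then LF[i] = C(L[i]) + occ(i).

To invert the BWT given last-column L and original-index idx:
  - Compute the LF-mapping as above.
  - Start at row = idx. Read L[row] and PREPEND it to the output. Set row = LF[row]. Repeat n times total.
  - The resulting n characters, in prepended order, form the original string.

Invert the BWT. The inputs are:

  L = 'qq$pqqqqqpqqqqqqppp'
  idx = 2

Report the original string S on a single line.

LF mapping: 6 7 0 1 8 9 10 11 12 2 13 14 15 16 17 18 3 4 5
Walk LF starting at row 2, prepending L[row]:
  step 1: row=2, L[2]='$', prepend. Next row=LF[2]=0
  step 2: row=0, L[0]='q', prepend. Next row=LF[0]=6
  step 3: row=6, L[6]='q', prepend. Next row=LF[6]=10
  step 4: row=10, L[10]='q', prepend. Next row=LF[10]=13
  step 5: row=13, L[13]='q', prepend. Next row=LF[13]=16
  step 6: row=16, L[16]='p', prepend. Next row=LF[16]=3
  step 7: row=3, L[3]='p', prepend. Next row=LF[3]=1
  step 8: row=1, L[1]='q', prepend. Next row=LF[1]=7
  step 9: row=7, L[7]='q', prepend. Next row=LF[7]=11
  step 10: row=11, L[11]='q', prepend. Next row=LF[11]=14
  step 11: row=14, L[14]='q', prepend. Next row=LF[14]=17
  step 12: row=17, L[17]='p', prepend. Next row=LF[17]=4
  step 13: row=4, L[4]='q', prepend. Next row=LF[4]=8
  step 14: row=8, L[8]='q', prepend. Next row=LF[8]=12
  step 15: row=12, L[12]='q', prepend. Next row=LF[12]=15
  step 16: row=15, L[15]='q', prepend. Next row=LF[15]=18
  step 17: row=18, L[18]='p', prepend. Next row=LF[18]=5
  step 18: row=5, L[5]='q', prepend. Next row=LF[5]=9
  step 19: row=9, L[9]='p', prepend. Next row=LF[9]=2
Reversed output: pqpqqqqpqqqqppqqqq$

Answer: pqpqqqqpqqqqppqqqq$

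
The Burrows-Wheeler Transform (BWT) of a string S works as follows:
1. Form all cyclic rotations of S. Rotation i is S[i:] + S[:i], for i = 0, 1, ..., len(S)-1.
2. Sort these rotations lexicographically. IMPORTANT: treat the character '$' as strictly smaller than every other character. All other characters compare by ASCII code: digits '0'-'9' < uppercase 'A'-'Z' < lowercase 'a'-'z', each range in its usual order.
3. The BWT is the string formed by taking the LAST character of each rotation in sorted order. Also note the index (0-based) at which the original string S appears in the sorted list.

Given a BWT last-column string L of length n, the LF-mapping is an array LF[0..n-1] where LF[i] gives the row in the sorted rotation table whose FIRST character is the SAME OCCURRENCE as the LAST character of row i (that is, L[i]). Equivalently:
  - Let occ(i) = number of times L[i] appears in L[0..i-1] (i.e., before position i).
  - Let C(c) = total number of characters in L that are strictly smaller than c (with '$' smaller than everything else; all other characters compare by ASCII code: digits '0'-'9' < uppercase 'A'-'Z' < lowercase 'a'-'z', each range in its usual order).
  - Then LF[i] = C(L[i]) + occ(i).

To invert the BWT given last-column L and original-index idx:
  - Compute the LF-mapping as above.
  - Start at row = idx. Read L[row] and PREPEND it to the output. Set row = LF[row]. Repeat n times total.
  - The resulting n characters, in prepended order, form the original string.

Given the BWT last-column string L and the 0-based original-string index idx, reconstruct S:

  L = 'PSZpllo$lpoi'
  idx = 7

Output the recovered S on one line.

LF mapping: 1 2 3 10 5 6 8 0 7 11 9 4
Walk LF starting at row 7, prepending L[row]:
  step 1: row=7, L[7]='$', prepend. Next row=LF[7]=0
  step 2: row=0, L[0]='P', prepend. Next row=LF[0]=1
  step 3: row=1, L[1]='S', prepend. Next row=LF[1]=2
  step 4: row=2, L[2]='Z', prepend. Next row=LF[2]=3
  step 5: row=3, L[3]='p', prepend. Next row=LF[3]=10
  step 6: row=10, L[10]='o', prepend. Next row=LF[10]=9
  step 7: row=9, L[9]='p', prepend. Next row=LF[9]=11
  step 8: row=11, L[11]='i', prepend. Next row=LF[11]=4
  step 9: row=4, L[4]='l', prepend. Next row=LF[4]=5
  step 10: row=5, L[5]='l', prepend. Next row=LF[5]=6
  step 11: row=6, L[6]='o', prepend. Next row=LF[6]=8
  step 12: row=8, L[8]='l', prepend. Next row=LF[8]=7
Reversed output: lollipopZSP$

Answer: lollipopZSP$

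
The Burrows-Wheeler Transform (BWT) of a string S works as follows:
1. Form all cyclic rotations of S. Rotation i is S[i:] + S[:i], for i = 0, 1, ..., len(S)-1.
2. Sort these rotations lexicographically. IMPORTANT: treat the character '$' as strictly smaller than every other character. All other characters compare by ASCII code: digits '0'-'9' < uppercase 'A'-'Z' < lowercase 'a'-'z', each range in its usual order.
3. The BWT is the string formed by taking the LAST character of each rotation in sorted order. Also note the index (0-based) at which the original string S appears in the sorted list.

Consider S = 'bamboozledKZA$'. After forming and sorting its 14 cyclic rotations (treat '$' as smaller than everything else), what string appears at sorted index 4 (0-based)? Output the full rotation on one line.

All 14 rotations (rotation i = S[i:]+S[:i]):
  rot[0] = bamboozledKZA$
  rot[1] = amboozledKZA$b
  rot[2] = mboozledKZA$ba
  rot[3] = boozledKZA$bam
  rot[4] = oozledKZA$bamb
  rot[5] = ozledKZA$bambo
  rot[6] = zledKZA$bamboo
  rot[7] = ledKZA$bambooz
  rot[8] = edKZA$bamboozl
  rot[9] = dKZA$bamboozle
  rot[10] = KZA$bamboozled
  rot[11] = ZA$bamboozledK
  rot[12] = A$bamboozledKZ
  rot[13] = $bamboozledKZA
Sorted (with $ < everything):
  sorted[0] = $bamboozledKZA
  sorted[1] = A$bamboozledKZ
  sorted[2] = KZA$bamboozled
  sorted[3] = ZA$bamboozledK
  sorted[4] = amboozledKZA$b
  sorted[5] = bamboozledKZA$
  sorted[6] = boozledKZA$bam
  sorted[7] = dKZA$bamboozle
  sorted[8] = edKZA$bamboozl
  sorted[9] = ledKZA$bambooz
  sorted[10] = mboozledKZA$ba
  sorted[11] = oozledKZA$bamb
  sorted[12] = ozledKZA$bambo
  sorted[13] = zledKZA$bamboo
sorted[4] = amboozledKZA$b

Answer: amboozledKZA$b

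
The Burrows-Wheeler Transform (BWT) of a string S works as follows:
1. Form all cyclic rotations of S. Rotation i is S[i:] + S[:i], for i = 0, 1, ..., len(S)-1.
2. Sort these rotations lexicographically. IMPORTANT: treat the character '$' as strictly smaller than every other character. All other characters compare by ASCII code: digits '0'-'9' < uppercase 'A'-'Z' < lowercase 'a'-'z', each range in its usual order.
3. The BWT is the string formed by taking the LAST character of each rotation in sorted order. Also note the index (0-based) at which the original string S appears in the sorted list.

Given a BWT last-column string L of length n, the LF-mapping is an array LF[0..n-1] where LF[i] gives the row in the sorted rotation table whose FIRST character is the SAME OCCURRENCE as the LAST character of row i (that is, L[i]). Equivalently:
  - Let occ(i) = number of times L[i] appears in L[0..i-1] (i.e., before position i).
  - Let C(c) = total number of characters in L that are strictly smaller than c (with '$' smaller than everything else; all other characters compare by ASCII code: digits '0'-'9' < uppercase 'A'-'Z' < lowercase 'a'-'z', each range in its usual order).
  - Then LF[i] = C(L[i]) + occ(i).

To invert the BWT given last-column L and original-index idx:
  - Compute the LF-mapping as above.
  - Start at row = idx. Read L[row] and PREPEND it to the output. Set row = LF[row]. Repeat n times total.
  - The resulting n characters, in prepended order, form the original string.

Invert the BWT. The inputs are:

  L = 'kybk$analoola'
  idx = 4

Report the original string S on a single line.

LF mapping: 5 12 4 6 0 1 9 2 7 10 11 8 3
Walk LF starting at row 4, prepending L[row]:
  step 1: row=4, L[4]='$', prepend. Next row=LF[4]=0
  step 2: row=0, L[0]='k', prepend. Next row=LF[0]=5
  step 3: row=5, L[5]='a', prepend. Next row=LF[5]=1
  step 4: row=1, L[1]='y', prepend. Next row=LF[1]=12
  step 5: row=12, L[12]='a', prepend. Next row=LF[12]=3
  step 6: row=3, L[3]='k', prepend. Next row=LF[3]=6
  step 7: row=6, L[6]='n', prepend. Next row=LF[6]=9
  step 8: row=9, L[9]='o', prepend. Next row=LF[9]=10
  step 9: row=10, L[10]='o', prepend. Next row=LF[10]=11
  step 10: row=11, L[11]='l', prepend. Next row=LF[11]=8
  step 11: row=8, L[8]='l', prepend. Next row=LF[8]=7
  step 12: row=7, L[7]='a', prepend. Next row=LF[7]=2
  step 13: row=2, L[2]='b', prepend. Next row=LF[2]=4
Reversed output: balloonkayak$

Answer: balloonkayak$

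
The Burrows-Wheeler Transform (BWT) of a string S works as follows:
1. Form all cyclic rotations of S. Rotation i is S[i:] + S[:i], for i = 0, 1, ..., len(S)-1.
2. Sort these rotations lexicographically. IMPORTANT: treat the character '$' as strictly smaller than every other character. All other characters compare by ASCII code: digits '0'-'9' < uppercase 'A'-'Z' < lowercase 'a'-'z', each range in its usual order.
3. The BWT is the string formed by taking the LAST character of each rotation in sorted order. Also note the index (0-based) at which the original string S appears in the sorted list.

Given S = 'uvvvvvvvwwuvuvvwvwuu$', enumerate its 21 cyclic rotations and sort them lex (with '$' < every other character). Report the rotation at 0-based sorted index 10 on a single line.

Answer: vvvvwwuvuvvwvwuu$uvvv

Derivation:
All 21 rotations (rotation i = S[i:]+S[:i]):
  rot[0] = uvvvvvvvwwuvuvvwvwuu$
  rot[1] = vvvvvvvwwuvuvvwvwuu$u
  rot[2] = vvvvvvwwuvuvvwvwuu$uv
  rot[3] = vvvvvwwuvuvvwvwuu$uvv
  rot[4] = vvvvwwuvuvvwvwuu$uvvv
  rot[5] = vvvwwuvuvvwvwuu$uvvvv
  rot[6] = vvwwuvuvvwvwuu$uvvvvv
  rot[7] = vwwuvuvvwvwuu$uvvvvvv
  rot[8] = wwuvuvvwvwuu$uvvvvvvv
  rot[9] = wuvuvvwvwuu$uvvvvvvvw
  rot[10] = uvuvvwvwuu$uvvvvvvvww
  rot[11] = vuvvwvwuu$uvvvvvvvwwu
  rot[12] = uvvwvwuu$uvvvvvvvwwuv
  rot[13] = vvwvwuu$uvvvvvvvwwuvu
  rot[14] = vwvwuu$uvvvvvvvwwuvuv
  rot[15] = wvwuu$uvvvvvvvwwuvuvv
  rot[16] = vwuu$uvvvvvvvwwuvuvvw
  rot[17] = wuu$uvvvvvvvwwuvuvvwv
  rot[18] = uu$uvvvvvvvwwuvuvvwvw
  rot[19] = u$uvvvvvvvwwuvuvvwvwu
  rot[20] = $uvvvvvvvwwuvuvvwvwuu
Sorted (with $ < everything):
  sorted[0] = $uvvvvvvvwwuvuvvwvwuu
  sorted[1] = u$uvvvvvvvwwuvuvvwvwu
  sorted[2] = uu$uvvvvvvvwwuvuvvwvw
  sorted[3] = uvuvvwvwuu$uvvvvvvvww
  sorted[4] = uvvvvvvvwwuvuvvwvwuu$
  sorted[5] = uvvwvwuu$uvvvvvvvwwuv
  sorted[6] = vuvvwvwuu$uvvvvvvvwwu
  sorted[7] = vvvvvvvwwuvuvvwvwuu$u
  sorted[8] = vvvvvvwwuvuvvwvwuu$uv
  sorted[9] = vvvvvwwuvuvvwvwuu$uvv
  sorted[10] = vvvvwwuvuvvwvwuu$uvvv
  sorted[11] = vvvwwuvuvvwvwuu$uvvvv
  sorted[12] = vvwvwuu$uvvvvvvvwwuvu
  sorted[13] = vvwwuvuvvwvwuu$uvvvvv
  sorted[14] = vwuu$uvvvvvvvwwuvuvvw
  sorted[15] = vwvwuu$uvvvvvvvwwuvuv
  sorted[16] = vwwuvuvvwvwuu$uvvvvvv
  sorted[17] = wuu$uvvvvvvvwwuvuvvwv
  sorted[18] = wuvuvvwvwuu$uvvvvvvvw
  sorted[19] = wvwuu$uvvvvvvvwwuvuvv
  sorted[20] = wwuvuvvwvwuu$uvvvvvvv
sorted[10] = vvvvwwuvuvvwvwuu$uvvv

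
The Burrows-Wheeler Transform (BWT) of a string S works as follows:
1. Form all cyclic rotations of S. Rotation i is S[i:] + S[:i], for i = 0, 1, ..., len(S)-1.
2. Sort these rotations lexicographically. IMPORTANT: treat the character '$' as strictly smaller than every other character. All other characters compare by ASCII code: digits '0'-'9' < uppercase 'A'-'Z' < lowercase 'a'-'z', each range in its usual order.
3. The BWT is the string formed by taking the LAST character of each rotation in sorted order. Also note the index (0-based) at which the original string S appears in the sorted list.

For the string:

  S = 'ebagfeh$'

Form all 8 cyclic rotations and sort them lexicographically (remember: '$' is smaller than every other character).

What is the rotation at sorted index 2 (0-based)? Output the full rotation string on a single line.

Answer: bagfeh$e

Derivation:
All 8 rotations (rotation i = S[i:]+S[:i]):
  rot[0] = ebagfeh$
  rot[1] = bagfeh$e
  rot[2] = agfeh$eb
  rot[3] = gfeh$eba
  rot[4] = feh$ebag
  rot[5] = eh$ebagf
  rot[6] = h$ebagfe
  rot[7] = $ebagfeh
Sorted (with $ < everything):
  sorted[0] = $ebagfeh
  sorted[1] = agfeh$eb
  sorted[2] = bagfeh$e
  sorted[3] = ebagfeh$
  sorted[4] = eh$ebagf
  sorted[5] = feh$ebag
  sorted[6] = gfeh$eba
  sorted[7] = h$ebagfe
sorted[2] = bagfeh$e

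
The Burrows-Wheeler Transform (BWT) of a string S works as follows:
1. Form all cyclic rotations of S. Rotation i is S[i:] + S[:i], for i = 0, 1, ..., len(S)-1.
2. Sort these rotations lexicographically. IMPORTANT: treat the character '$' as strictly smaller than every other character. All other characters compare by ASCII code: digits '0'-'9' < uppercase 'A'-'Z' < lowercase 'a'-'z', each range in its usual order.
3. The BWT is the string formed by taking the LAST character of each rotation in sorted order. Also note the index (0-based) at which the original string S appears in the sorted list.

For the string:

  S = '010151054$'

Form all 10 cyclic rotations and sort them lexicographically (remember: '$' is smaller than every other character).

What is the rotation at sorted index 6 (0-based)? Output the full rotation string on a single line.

Answer: 151054$010

Derivation:
All 10 rotations (rotation i = S[i:]+S[:i]):
  rot[0] = 010151054$
  rot[1] = 10151054$0
  rot[2] = 0151054$01
  rot[3] = 151054$010
  rot[4] = 51054$0101
  rot[5] = 1054$01015
  rot[6] = 054$010151
  rot[7] = 54$0101510
  rot[8] = 4$01015105
  rot[9] = $010151054
Sorted (with $ < everything):
  sorted[0] = $010151054
  sorted[1] = 010151054$
  sorted[2] = 0151054$01
  sorted[3] = 054$010151
  sorted[4] = 10151054$0
  sorted[5] = 1054$01015
  sorted[6] = 151054$010
  sorted[7] = 4$01015105
  sorted[8] = 51054$0101
  sorted[9] = 54$0101510
sorted[6] = 151054$010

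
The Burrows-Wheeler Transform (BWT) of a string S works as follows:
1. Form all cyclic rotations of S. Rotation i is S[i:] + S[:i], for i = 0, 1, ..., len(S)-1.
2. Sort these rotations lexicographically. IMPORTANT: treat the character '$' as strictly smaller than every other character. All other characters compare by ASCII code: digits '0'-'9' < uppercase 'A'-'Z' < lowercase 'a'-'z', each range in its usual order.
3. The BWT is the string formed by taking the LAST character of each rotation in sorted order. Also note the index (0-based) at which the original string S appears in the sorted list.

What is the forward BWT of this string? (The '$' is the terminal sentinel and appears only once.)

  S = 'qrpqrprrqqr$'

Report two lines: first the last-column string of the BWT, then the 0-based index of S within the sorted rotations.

All 12 rotations (rotation i = S[i:]+S[:i]):
  rot[0] = qrpqrprrqqr$
  rot[1] = rpqrprrqqr$q
  rot[2] = pqrprrqqr$qr
  rot[3] = qrprrqqr$qrp
  rot[4] = rprrqqr$qrpq
  rot[5] = prrqqr$qrpqr
  rot[6] = rrqqr$qrpqrp
  rot[7] = rqqr$qrpqrpr
  rot[8] = qqr$qrpqrprr
  rot[9] = qr$qrpqrprrq
  rot[10] = r$qrpqrprrqq
  rot[11] = $qrpqrprrqqr
Sorted (with $ < everything):
  sorted[0] = $qrpqrprrqqr  (last char: 'r')
  sorted[1] = pqrprrqqr$qr  (last char: 'r')
  sorted[2] = prrqqr$qrpqr  (last char: 'r')
  sorted[3] = qqr$qrpqrprr  (last char: 'r')
  sorted[4] = qr$qrpqrprrq  (last char: 'q')
  sorted[5] = qrpqrprrqqr$  (last char: '$')
  sorted[6] = qrprrqqr$qrp  (last char: 'p')
  sorted[7] = r$qrpqrprrqq  (last char: 'q')
  sorted[8] = rpqrprrqqr$q  (last char: 'q')
  sorted[9] = rprrqqr$qrpq  (last char: 'q')
  sorted[10] = rqqr$qrpqrpr  (last char: 'r')
  sorted[11] = rrqqr$qrpqrp  (last char: 'p')
Last column: rrrrq$pqqqrp
Original string S is at sorted index 5

Answer: rrrrq$pqqqrp
5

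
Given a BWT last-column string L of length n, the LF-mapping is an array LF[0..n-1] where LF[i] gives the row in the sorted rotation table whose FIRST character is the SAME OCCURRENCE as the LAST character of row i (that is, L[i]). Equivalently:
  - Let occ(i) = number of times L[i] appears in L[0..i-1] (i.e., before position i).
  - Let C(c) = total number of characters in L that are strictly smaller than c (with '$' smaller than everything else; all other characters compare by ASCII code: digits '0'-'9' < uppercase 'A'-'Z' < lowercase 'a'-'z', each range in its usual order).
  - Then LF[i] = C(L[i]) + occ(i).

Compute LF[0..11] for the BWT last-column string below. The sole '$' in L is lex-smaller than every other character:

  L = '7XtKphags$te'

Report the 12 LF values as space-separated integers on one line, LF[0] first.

Char counts: '$':1, '7':1, 'K':1, 'X':1, 'a':1, 'e':1, 'g':1, 'h':1, 'p':1, 's':1, 't':2
C (first-col start): C('$')=0, C('7')=1, C('K')=2, C('X')=3, C('a')=4, C('e')=5, C('g')=6, C('h')=7, C('p')=8, C('s')=9, C('t')=10
L[0]='7': occ=0, LF[0]=C('7')+0=1+0=1
L[1]='X': occ=0, LF[1]=C('X')+0=3+0=3
L[2]='t': occ=0, LF[2]=C('t')+0=10+0=10
L[3]='K': occ=0, LF[3]=C('K')+0=2+0=2
L[4]='p': occ=0, LF[4]=C('p')+0=8+0=8
L[5]='h': occ=0, LF[5]=C('h')+0=7+0=7
L[6]='a': occ=0, LF[6]=C('a')+0=4+0=4
L[7]='g': occ=0, LF[7]=C('g')+0=6+0=6
L[8]='s': occ=0, LF[8]=C('s')+0=9+0=9
L[9]='$': occ=0, LF[9]=C('$')+0=0+0=0
L[10]='t': occ=1, LF[10]=C('t')+1=10+1=11
L[11]='e': occ=0, LF[11]=C('e')+0=5+0=5

Answer: 1 3 10 2 8 7 4 6 9 0 11 5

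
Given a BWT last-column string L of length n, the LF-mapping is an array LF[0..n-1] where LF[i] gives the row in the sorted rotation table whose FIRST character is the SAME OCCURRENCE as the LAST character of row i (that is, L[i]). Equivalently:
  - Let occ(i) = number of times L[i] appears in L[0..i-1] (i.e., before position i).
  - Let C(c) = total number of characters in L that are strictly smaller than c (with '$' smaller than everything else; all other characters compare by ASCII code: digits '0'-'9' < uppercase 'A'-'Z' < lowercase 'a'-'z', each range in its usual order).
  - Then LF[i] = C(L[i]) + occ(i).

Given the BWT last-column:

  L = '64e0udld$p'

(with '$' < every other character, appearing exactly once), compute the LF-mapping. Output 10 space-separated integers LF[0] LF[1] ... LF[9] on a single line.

Answer: 3 2 6 1 9 4 7 5 0 8

Derivation:
Char counts: '$':1, '0':1, '4':1, '6':1, 'd':2, 'e':1, 'l':1, 'p':1, 'u':1
C (first-col start): C('$')=0, C('0')=1, C('4')=2, C('6')=3, C('d')=4, C('e')=6, C('l')=7, C('p')=8, C('u')=9
L[0]='6': occ=0, LF[0]=C('6')+0=3+0=3
L[1]='4': occ=0, LF[1]=C('4')+0=2+0=2
L[2]='e': occ=0, LF[2]=C('e')+0=6+0=6
L[3]='0': occ=0, LF[3]=C('0')+0=1+0=1
L[4]='u': occ=0, LF[4]=C('u')+0=9+0=9
L[5]='d': occ=0, LF[5]=C('d')+0=4+0=4
L[6]='l': occ=0, LF[6]=C('l')+0=7+0=7
L[7]='d': occ=1, LF[7]=C('d')+1=4+1=5
L[8]='$': occ=0, LF[8]=C('$')+0=0+0=0
L[9]='p': occ=0, LF[9]=C('p')+0=8+0=8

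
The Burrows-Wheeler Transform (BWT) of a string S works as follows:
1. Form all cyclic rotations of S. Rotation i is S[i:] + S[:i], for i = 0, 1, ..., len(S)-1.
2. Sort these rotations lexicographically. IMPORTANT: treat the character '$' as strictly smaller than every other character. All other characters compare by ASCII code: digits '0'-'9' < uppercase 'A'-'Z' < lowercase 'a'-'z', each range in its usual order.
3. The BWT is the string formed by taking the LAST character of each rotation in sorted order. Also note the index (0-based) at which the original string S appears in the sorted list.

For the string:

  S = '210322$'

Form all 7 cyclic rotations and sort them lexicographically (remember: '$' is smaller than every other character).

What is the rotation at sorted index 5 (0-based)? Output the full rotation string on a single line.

Answer: 22$2103

Derivation:
All 7 rotations (rotation i = S[i:]+S[:i]):
  rot[0] = 210322$
  rot[1] = 10322$2
  rot[2] = 0322$21
  rot[3] = 322$210
  rot[4] = 22$2103
  rot[5] = 2$21032
  rot[6] = $210322
Sorted (with $ < everything):
  sorted[0] = $210322
  sorted[1] = 0322$21
  sorted[2] = 10322$2
  sorted[3] = 2$21032
  sorted[4] = 210322$
  sorted[5] = 22$2103
  sorted[6] = 322$210
sorted[5] = 22$2103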